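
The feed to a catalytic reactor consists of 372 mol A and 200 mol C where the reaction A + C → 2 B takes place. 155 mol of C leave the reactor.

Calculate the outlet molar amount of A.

327 mol

For C: n = n₀ − 1ξ → 155 = 200 − 1ξ, giving ξ = 45 mol.
Outlet amounts (n = n₀ + ν ξ):
  A: 372 − 1(45) = 327
  C: 200 − 1(45) = 155
  B: 0 + 2(45) = 90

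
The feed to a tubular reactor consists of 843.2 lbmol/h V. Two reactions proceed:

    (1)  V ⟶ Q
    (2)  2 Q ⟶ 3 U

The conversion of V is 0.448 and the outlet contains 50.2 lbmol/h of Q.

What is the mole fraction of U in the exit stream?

0.488

Conversion of V: V consumed = 1ξ₁ = 0.448 × 843.2 → ξ₁ = 377.8 lbmol/h.
Q balance: n_Q = 0 + 1ξ₁ − 2ξ₂ = 50.2 → ξ₂ = (1·377.8 − 50.2)/2 = 163.8 lbmol/h.
Outlet amounts (n = n₀ + Σ ν·ξ):
  V: 843.2 − 1(377.8) = 465.4
  Q: 0 + 1(377.8) − 2(163.8) = 50.2
  U: 0 + 3(163.8) = 491.3
Total out = 1007 lbmol/h; y_U = 491.3 / 1007 = 0.4879.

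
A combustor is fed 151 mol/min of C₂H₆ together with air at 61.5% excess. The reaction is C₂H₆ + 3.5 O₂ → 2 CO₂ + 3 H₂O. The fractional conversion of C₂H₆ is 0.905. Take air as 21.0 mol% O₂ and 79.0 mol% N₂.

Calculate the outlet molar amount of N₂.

3210 mol/min

Stoichiometric O₂ = 3.5 × 151 = 528.5 mol/min; O₂ fed = 528.5 × 1.615 = 853.5 mol/min.
N₂ fed = 853.5 × 79/21 = 3211 mol/min.
Fuel reacted = 0.905 × 151 → ξ = 136.7 mol/min.
Outlet (n = n₀ + ν ξ):
  C₂H₆: 151 − 1(136.7) = 14.34
  O₂: 853.5 − 3.5(136.7) = 375.2
  N₂: 3211 (inert)
  CO₂: 0 + 2(136.7) = 273.3
  H₂O: 0 + 3(136.7) = 410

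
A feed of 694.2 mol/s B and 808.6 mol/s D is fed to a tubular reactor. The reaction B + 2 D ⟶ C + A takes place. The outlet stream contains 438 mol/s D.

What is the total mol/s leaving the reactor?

For D: n = n₀ − 2ξ → 438 = 808.6 − 2ξ, giving ξ = 185.3 mol/s.
Outlet amounts (n = n₀ + ν ξ):
  B: 694.2 − 1(185.3) = 508.9
  D: 808.6 − 2(185.3) = 438
  C: 0 + 1(185.3) = 185.3
  A: 0 + 1(185.3) = 185.3
Total out = 508.9 + 438 + 185.3 + 185.3 = 1318 mol/s.

1320 mol/s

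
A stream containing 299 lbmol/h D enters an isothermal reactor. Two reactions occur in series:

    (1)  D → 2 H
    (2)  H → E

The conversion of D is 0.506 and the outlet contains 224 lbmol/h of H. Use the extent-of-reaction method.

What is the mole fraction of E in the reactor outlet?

0.175

Conversion of D: D consumed = 1ξ₁ = 0.506 × 299 → ξ₁ = 151.3 lbmol/h.
H balance: n_H = 0 + 2ξ₁ − 1ξ₂ = 224 → ξ₂ = (2·151.3 − 224)/1 = 78.59 lbmol/h.
Outlet amounts (n = n₀ + Σ ν·ξ):
  D: 299 − 1(151.3) = 147.7
  H: 0 + 2(151.3) − 1(78.59) = 224
  E: 0 + 1(78.59) = 78.59
Total out = 450.3 lbmol/h; y_E = 78.59 / 450.3 = 0.1745.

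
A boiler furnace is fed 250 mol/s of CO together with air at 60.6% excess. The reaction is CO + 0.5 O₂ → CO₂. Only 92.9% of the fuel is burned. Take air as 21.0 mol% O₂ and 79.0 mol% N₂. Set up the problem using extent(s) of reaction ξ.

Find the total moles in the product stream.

Stoichiometric O₂ = 0.5 × 250 = 125 mol/s; O₂ fed = 125 × 1.606 = 200.7 mol/s.
N₂ fed = 200.7 × 79/21 = 755.2 mol/s.
Fuel reacted = 0.929 × 250 → ξ = 232.2 mol/s.
Outlet (n = n₀ + ν ξ):
  CO: 250 − 1(232.2) = 17.75
  O₂: 200.7 − 0.5(232.2) = 84.62
  N₂: 755.2 (inert)
  CO₂: 0 + 1(232.2) = 232.2
Total out = 17.75 + 84.62 + 755.2 + 232.2 = 1090 mol/s.

1090 mol/s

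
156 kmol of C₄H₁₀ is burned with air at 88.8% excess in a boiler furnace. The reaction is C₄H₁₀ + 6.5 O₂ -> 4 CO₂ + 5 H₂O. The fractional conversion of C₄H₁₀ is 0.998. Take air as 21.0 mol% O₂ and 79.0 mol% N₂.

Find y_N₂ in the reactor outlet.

0.758

Stoichiometric O₂ = 6.5 × 156 = 1014 kmol; O₂ fed = 1014 × 1.888 = 1914 kmol.
N₂ fed = 1914 × 79/21 = 7202 kmol.
Fuel reacted = 0.998 × 156 → ξ = 155.7 kmol.
Outlet (n = n₀ + ν ξ):
  C₄H₁₀: 156 − 1(155.7) = 0.312
  O₂: 1914 − 6.5(155.7) = 902.5
  N₂: 7202 (inert)
  CO₂: 0 + 4(155.7) = 622.8
  H₂O: 0 + 5(155.7) = 778.4
Total out = 9506 kmol; y_N₂ = 7202 / 9506 = 0.7576.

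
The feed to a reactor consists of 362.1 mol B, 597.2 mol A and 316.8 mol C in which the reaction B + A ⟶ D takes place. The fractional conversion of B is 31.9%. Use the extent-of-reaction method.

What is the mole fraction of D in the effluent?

0.0995

B reacted = 0.319 × 362.1 = 115.5 mol; ν_B = −1, so ξ = 115.5/1 = 115.5 mol.
Outlet amounts (n = n₀ + ν ξ):
  B: 362.1 − 1(115.5) = 246.6
  A: 597.2 − 1(115.5) = 481.7
  D: 0 + 1(115.5) = 115.5
  C: 316.8 (inert)
Total out = 1161 mol; y_D = 115.5 / 1161 = 0.09953.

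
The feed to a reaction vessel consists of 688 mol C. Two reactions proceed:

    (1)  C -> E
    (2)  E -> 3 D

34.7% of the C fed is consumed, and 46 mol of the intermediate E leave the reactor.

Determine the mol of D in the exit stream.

578 mol

Conversion of C: C consumed = 1ξ₁ = 0.347 × 688 → ξ₁ = 238.7 mol.
E balance: n_E = 0 + 1ξ₁ − 1ξ₂ = 46 → ξ₂ = (1·238.7 − 46)/1 = 192.7 mol.
Outlet amounts (n = n₀ + Σ ν·ξ):
  C: 688 − 1(238.7) = 449.3
  E: 0 + 1(238.7) − 1(192.7) = 46
  D: 0 + 3(192.7) = 578.2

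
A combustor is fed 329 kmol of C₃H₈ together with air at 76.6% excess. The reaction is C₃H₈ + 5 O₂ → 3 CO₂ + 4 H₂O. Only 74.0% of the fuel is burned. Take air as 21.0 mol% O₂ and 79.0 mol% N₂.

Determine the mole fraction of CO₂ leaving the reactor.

Stoichiometric O₂ = 5 × 329 = 1645 kmol; O₂ fed = 1645 × 1.766 = 2905 kmol.
N₂ fed = 2905 × 79/21 = 10930 kmol.
Fuel reacted = 0.74 × 329 → ξ = 243.5 kmol.
Outlet (n = n₀ + ν ξ):
  C₃H₈: 329 − 1(243.5) = 85.54
  O₂: 2905 − 5(243.5) = 1688
  N₂: 10930 (inert)
  CO₂: 0 + 3(243.5) = 730.4
  H₂O: 0 + 4(243.5) = 973.8
Total out = 14410 kmol; y_CO₂ = 730.4 / 14410 = 0.0507.

0.0507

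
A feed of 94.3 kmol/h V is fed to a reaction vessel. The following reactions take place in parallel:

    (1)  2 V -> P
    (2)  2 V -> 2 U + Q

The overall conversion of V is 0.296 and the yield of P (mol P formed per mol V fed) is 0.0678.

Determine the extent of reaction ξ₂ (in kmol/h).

ξ₂ = 7.56 kmol/h

Yield of P: 1ξ₁ / 94.3 = 0.0678 → ξ₁ = 6.394 kmol/h.
Conversion of V: 2ξ₁ + 2ξ₂ = 0.296 × 94.3 = 27.91 → ξ₂ = 7.563 kmol/h.
Outlet amounts (n = n₀ + Σ ν·ξ):
  V: 94.3 − 2(6.394) − 2(7.563) = 66.39
  P: 0 + 1(6.394) = 6.394
  U: 0 + 2(7.563) = 15.13
  Q: 0 + 1(7.563) = 7.563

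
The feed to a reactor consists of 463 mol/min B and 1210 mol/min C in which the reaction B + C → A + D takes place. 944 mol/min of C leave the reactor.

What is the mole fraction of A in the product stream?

0.159

For C: n = n₀ − 1ξ → 944 = 1210 − 1ξ, giving ξ = 266 mol/min.
Outlet amounts (n = n₀ + ν ξ):
  B: 463 − 1(266) = 197
  C: 1210 − 1(266) = 944
  A: 0 + 1(266) = 266
  D: 0 + 1(266) = 266
Total out = 1673 mol/min; y_A = 266 / 1673 = 0.159.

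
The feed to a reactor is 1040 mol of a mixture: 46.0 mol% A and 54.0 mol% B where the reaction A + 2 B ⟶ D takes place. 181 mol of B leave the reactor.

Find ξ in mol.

ξ = 190 mol

For B: n = n₀ − 2ξ → 181 = 561.6 − 2ξ, giving ξ = 190.3 mol.
Outlet amounts (n = n₀ + ν ξ):
  A: 478.4 − 1(190.3) = 288.1
  B: 561.6 − 2(190.3) = 181
  D: 0 + 1(190.3) = 190.3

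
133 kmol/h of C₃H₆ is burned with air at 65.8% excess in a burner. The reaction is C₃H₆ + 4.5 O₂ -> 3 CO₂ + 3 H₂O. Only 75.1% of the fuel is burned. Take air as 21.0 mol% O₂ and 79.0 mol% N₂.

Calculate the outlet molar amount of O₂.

543 kmol/h

Stoichiometric O₂ = 4.5 × 133 = 598.5 kmol/h; O₂ fed = 598.5 × 1.658 = 992.3 kmol/h.
N₂ fed = 992.3 × 79/21 = 3733 kmol/h.
Fuel reacted = 0.751 × 133 → ξ = 99.88 kmol/h.
Outlet (n = n₀ + ν ξ):
  C₃H₆: 133 − 1(99.88) = 33.12
  O₂: 992.3 − 4.5(99.88) = 542.8
  N₂: 3733 (inert)
  CO₂: 0 + 3(99.88) = 299.6
  H₂O: 0 + 3(99.88) = 299.6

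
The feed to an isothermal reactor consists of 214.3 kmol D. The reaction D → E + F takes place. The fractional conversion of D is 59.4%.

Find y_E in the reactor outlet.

0.373

D reacted = 0.594 × 214.3 = 127.3 kmol; ν_D = −1, so ξ = 127.3/1 = 127.3 kmol.
Outlet amounts (n = n₀ + ν ξ):
  D: 214.3 − 1(127.3) = 87.01
  E: 0 + 1(127.3) = 127.3
  F: 0 + 1(127.3) = 127.3
Total out = 341.6 kmol; y_E = 127.3 / 341.6 = 0.3726.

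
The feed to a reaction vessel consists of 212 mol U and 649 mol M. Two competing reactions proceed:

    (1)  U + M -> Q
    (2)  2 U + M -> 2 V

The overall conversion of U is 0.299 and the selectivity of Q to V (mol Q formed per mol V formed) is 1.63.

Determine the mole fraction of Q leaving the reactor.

0.0485

Conversion of U: U consumed = 0.299 × 212 = 63.39 mol = 1ξ₁ + 2ξ₂.
Selectivity: 1ξ₁ / (2ξ₂) = 1.63 → ξ₁ = 3.26 ξ₂.
Substitute: (1·3.26 + 2) ξ₂ = 63.39 → ξ₂ = 12.05 mol, ξ₁ = 39.29 mol.
Outlet amounts (n = n₀ + Σ ν·ξ):
  U: 212 − 1(39.29) − 2(12.05) = 148.6
  M: 649 − 1(39.29) − 1(12.05) = 597.7
  Q: 0 + 1(39.29) = 39.29
  V: 0 + 2(12.05) = 24.1
Total out = 809.7 mol; y_Q = 39.29 / 809.7 = 0.04852.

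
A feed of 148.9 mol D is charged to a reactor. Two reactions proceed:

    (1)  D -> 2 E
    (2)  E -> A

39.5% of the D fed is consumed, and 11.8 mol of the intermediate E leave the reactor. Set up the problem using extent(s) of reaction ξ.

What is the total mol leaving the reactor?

208 mol

Conversion of D: D consumed = 1ξ₁ = 0.395 × 148.9 → ξ₁ = 58.82 mol.
E balance: n_E = 0 + 2ξ₁ − 1ξ₂ = 11.8 → ξ₂ = (2·58.82 − 11.8)/1 = 105.8 mol.
Outlet amounts (n = n₀ + Σ ν·ξ):
  D: 148.9 − 1(58.82) = 90.08
  E: 0 + 2(58.82) − 1(105.8) = 11.8
  A: 0 + 1(105.8) = 105.8
Total out = 90.08 + 11.8 + 105.8 = 207.7 mol.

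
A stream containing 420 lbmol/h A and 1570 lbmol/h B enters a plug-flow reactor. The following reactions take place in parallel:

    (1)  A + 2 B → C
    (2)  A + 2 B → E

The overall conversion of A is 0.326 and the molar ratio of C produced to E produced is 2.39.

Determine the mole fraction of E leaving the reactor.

Conversion of A: A consumed = 0.326 × 420 = 136.9 lbmol/h = 1ξ₁ + 1ξ₂.
Selectivity: 1ξ₁ / (1ξ₂) = 2.39 → ξ₁ = 2.39 ξ₂.
Substitute: (1·2.39 + 1) ξ₂ = 136.9 → ξ₂ = 40.39 lbmol/h, ξ₁ = 96.53 lbmol/h.
Outlet amounts (n = n₀ + Σ ν·ξ):
  A: 420 − 1(96.53) − 1(40.39) = 283.1
  B: 1570 − 2(96.53) − 2(40.39) = 1296
  C: 0 + 1(96.53) = 96.53
  E: 0 + 1(40.39) = 40.39
Total out = 1716 lbmol/h; y_E = 40.39 / 1716 = 0.02353.

0.0235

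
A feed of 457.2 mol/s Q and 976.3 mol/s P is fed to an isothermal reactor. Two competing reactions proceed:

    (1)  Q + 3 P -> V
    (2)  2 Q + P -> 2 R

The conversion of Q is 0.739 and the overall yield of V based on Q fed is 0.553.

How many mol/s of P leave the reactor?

175 mol/s

Yield of V: 1ξ₁ / 457.2 = 0.553 → ξ₁ = 252.8 mol/s.
Conversion of Q: 1ξ₁ + 2ξ₂ = 0.739 × 457.2 = 337.9 → ξ₂ = 42.52 mol/s.
Outlet amounts (n = n₀ + Σ ν·ξ):
  Q: 457.2 − 1(252.8) − 2(42.52) = 119.3
  P: 976.3 − 3(252.8) − 1(42.52) = 175.3
  V: 0 + 1(252.8) = 252.8
  R: 0 + 2(42.52) = 85.04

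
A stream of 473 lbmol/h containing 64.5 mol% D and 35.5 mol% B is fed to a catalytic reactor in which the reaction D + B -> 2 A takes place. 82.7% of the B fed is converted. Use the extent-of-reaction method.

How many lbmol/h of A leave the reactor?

278 lbmol/h

B reacted = 0.827 × 167.9 = 138.9 lbmol/h; ν_B = −1, so ξ = 138.9/1 = 138.9 lbmol/h.
Outlet amounts (n = n₀ + ν ξ):
  D: 305.1 − 1(138.9) = 166.2
  B: 167.9 − 1(138.9) = 29.05
  A: 0 + 2(138.9) = 277.7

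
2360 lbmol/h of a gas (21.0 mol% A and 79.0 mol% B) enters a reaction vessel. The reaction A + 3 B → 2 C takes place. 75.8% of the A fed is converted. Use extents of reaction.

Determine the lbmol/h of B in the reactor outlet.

737 lbmol/h

A reacted = 0.758 × 495.6 = 375.7 lbmol/h; ν_A = −1, so ξ = 375.7/1 = 375.7 lbmol/h.
Outlet amounts (n = n₀ + ν ξ):
  A: 495.6 − 1(375.7) = 119.9
  B: 1864 − 3(375.7) = 737.4
  C: 0 + 2(375.7) = 751.3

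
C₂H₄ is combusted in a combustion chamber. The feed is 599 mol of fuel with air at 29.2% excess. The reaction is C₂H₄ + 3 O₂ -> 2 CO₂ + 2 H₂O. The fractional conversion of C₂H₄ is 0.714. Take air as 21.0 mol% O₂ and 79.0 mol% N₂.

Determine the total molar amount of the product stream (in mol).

Stoichiometric O₂ = 3 × 599 = 1797 mol; O₂ fed = 1797 × 1.292 = 2322 mol.
N₂ fed = 2322 × 79/21 = 8734 mol.
Fuel reacted = 0.714 × 599 → ξ = 427.7 mol.
Outlet (n = n₀ + ν ξ):
  C₂H₄: 599 − 1(427.7) = 171.3
  O₂: 2322 − 3(427.7) = 1039
  N₂: 8734 (inert)
  CO₂: 0 + 2(427.7) = 855.4
  H₂O: 0 + 2(427.7) = 855.4
Total out = 171.3 + 1039 + 8734 + 855.4 + 855.4 = 11650 mol.

11700 mol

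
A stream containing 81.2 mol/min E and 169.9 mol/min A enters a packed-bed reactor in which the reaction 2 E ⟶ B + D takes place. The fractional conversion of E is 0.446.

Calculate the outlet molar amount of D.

18.1 mol/min

E reacted = 0.446 × 81.2 = 36.22 mol/min; ν_E = −2, so ξ = 36.22/2 = 18.11 mol/min.
Outlet amounts (n = n₀ + ν ξ):
  E: 81.2 − 2(18.11) = 44.98
  B: 0 + 1(18.11) = 18.11
  D: 0 + 1(18.11) = 18.11
  A: 169.9 (inert)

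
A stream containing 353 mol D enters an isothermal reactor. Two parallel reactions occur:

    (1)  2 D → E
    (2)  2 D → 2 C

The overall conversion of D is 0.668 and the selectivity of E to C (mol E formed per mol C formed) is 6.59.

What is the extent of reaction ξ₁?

ξ₁ = 110 mol

Conversion of D: D consumed = 0.668 × 353 = 235.8 mol = 2ξ₁ + 2ξ₂.
Selectivity: 1ξ₁ / (2ξ₂) = 6.59 → ξ₁ = 13.18 ξ₂.
Substitute: (2·13.18 + 2) ξ₂ = 235.8 → ξ₂ = 8.315 mol, ξ₁ = 109.6 mol.
Outlet amounts (n = n₀ + Σ ν·ξ):
  D: 353 − 2(109.6) − 2(8.315) = 117.2
  E: 0 + 1(109.6) = 109.6
  C: 0 + 2(8.315) = 16.63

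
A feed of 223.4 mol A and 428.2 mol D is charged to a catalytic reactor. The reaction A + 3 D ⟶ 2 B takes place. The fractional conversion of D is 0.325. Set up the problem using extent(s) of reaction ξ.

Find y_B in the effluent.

0.166

D reacted = 0.325 × 428.2 = 139.2 mol; ν_D = −3, so ξ = 139.2/3 = 46.39 mol.
Outlet amounts (n = n₀ + ν ξ):
  A: 223.4 − 1(46.39) = 177
  D: 428.2 − 3(46.39) = 289
  B: 0 + 2(46.39) = 92.78
Total out = 558.8 mol; y_B = 92.78 / 558.8 = 0.166.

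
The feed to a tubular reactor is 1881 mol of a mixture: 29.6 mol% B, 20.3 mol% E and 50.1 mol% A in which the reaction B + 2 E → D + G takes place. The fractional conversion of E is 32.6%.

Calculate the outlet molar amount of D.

E reacted = 0.326 × 381.8 = 124.5 mol; ν_E = −2, so ξ = 124.5/2 = 62.24 mol.
Outlet amounts (n = n₀ + ν ξ):
  B: 556.8 − 1(62.24) = 494.5
  E: 381.8 − 2(62.24) = 257.4
  D: 0 + 1(62.24) = 62.24
  G: 0 + 1(62.24) = 62.24
  A: 942.4 (inert)

62.2 mol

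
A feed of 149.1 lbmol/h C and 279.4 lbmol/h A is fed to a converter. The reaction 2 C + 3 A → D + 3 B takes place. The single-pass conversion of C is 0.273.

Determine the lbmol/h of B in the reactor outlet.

61.1 lbmol/h

C reacted = 0.273 × 149.1 = 40.7 lbmol/h; ν_C = −2, so ξ = 40.7/2 = 20.35 lbmol/h.
Outlet amounts (n = n₀ + ν ξ):
  C: 149.1 − 2(20.35) = 108.4
  A: 279.4 − 3(20.35) = 218.3
  D: 0 + 1(20.35) = 20.35
  B: 0 + 3(20.35) = 61.06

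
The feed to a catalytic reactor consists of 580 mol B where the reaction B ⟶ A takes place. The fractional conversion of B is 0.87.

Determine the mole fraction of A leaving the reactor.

0.87

B reacted = 0.87 × 580 = 504.6 mol; ν_B = −1, so ξ = 504.6/1 = 504.6 mol.
Outlet amounts (n = n₀ + ν ξ):
  B: 580 − 1(504.6) = 75.4
  A: 0 + 1(504.6) = 504.6
Total out = 580 mol; y_A = 504.6 / 580 = 0.87.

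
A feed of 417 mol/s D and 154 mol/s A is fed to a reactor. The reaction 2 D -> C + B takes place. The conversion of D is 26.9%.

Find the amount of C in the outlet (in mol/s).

56.1 mol/s

D reacted = 0.269 × 417 = 112.2 mol/s; ν_D = −2, so ξ = 112.2/2 = 56.09 mol/s.
Outlet amounts (n = n₀ + ν ξ):
  D: 417 − 2(56.09) = 304.8
  C: 0 + 1(56.09) = 56.09
  B: 0 + 1(56.09) = 56.09
  A: 154 (inert)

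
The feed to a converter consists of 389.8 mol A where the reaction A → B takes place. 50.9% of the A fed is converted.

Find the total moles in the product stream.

A reacted = 0.509 × 389.8 = 198.4 mol; ν_A = −1, so ξ = 198.4/1 = 198.4 mol.
Outlet amounts (n = n₀ + ν ξ):
  A: 389.8 − 1(198.4) = 191.4
  B: 0 + 1(198.4) = 198.4
Total out = 191.4 + 198.4 = 389.8 mol.

390 mol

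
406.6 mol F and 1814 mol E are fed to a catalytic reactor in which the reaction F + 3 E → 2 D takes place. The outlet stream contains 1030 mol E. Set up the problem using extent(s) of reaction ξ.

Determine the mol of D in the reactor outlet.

523 mol

For E: n = n₀ − 3ξ → 1030 = 1814 − 3ξ, giving ξ = 261.3 mol.
Outlet amounts (n = n₀ + ν ξ):
  F: 406.6 − 1(261.3) = 145.3
  E: 1814 − 3(261.3) = 1030
  D: 0 + 2(261.3) = 522.7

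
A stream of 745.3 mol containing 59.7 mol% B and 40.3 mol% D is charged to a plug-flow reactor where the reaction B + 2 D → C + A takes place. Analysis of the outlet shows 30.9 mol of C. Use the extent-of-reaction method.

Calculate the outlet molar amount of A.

For C: n = n₀ + 1ξ → 30.9 = 0 + 1ξ, giving ξ = 30.9 mol.
Outlet amounts (n = n₀ + ν ξ):
  B: 444.9 − 1(30.9) = 414
  D: 300.4 − 2(30.9) = 238.6
  C: 0 + 1(30.9) = 30.9
  A: 0 + 1(30.9) = 30.9

30.9 mol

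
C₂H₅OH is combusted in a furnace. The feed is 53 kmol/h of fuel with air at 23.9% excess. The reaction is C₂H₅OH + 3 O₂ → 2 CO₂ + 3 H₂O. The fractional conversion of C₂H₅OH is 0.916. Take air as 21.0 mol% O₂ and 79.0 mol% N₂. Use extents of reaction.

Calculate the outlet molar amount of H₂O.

146 kmol/h

Stoichiometric O₂ = 3 × 53 = 159 kmol/h; O₂ fed = 159 × 1.239 = 197 kmol/h.
N₂ fed = 197 × 79/21 = 741.1 kmol/h.
Fuel reacted = 0.916 × 53 → ξ = 48.55 kmol/h.
Outlet (n = n₀ + ν ξ):
  C₂H₅OH: 53 − 1(48.55) = 4.452
  O₂: 197 − 3(48.55) = 51.36
  N₂: 741.1 (inert)
  CO₂: 0 + 2(48.55) = 97.1
  H₂O: 0 + 3(48.55) = 145.6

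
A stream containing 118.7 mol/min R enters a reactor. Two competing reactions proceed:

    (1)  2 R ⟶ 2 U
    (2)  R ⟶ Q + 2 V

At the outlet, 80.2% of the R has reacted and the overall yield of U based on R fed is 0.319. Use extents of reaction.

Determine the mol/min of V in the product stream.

115 mol/min

Yield of U: 2ξ₁ / 118.7 = 0.319 → ξ₁ = 18.93 mol/min.
Conversion of R: 2ξ₁ + 1ξ₂ = 0.802 × 118.7 = 95.2 → ξ₂ = 57.33 mol/min.
Outlet amounts (n = n₀ + Σ ν·ξ):
  R: 118.7 − 2(18.93) − 1(57.33) = 23.5
  U: 0 + 2(18.93) = 37.87
  Q: 0 + 1(57.33) = 57.33
  V: 0 + 2(57.33) = 114.7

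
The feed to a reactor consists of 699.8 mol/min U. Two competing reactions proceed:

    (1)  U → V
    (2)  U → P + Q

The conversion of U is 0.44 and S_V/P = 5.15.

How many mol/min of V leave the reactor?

Conversion of U: U consumed = 0.44 × 699.8 = 307.9 mol/min = 1ξ₁ + 1ξ₂.
Selectivity: 1ξ₁ / (1ξ₂) = 5.15 → ξ₁ = 5.15 ξ₂.
Substitute: (1·5.15 + 1) ξ₂ = 307.9 → ξ₂ = 50.07 mol/min, ξ₁ = 257.8 mol/min.
Outlet amounts (n = n₀ + Σ ν·ξ):
  U: 699.8 − 1(257.8) − 1(50.07) = 391.9
  V: 0 + 1(257.8) = 257.8
  P: 0 + 1(50.07) = 50.07
  Q: 0 + 1(50.07) = 50.07

258 mol/min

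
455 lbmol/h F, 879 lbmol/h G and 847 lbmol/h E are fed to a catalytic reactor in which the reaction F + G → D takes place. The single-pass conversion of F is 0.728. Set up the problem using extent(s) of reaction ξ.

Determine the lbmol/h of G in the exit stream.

548 lbmol/h

F reacted = 0.728 × 455 = 331.2 lbmol/h; ν_F = −1, so ξ = 331.2/1 = 331.2 lbmol/h.
Outlet amounts (n = n₀ + ν ξ):
  F: 455 − 1(331.2) = 123.8
  G: 879 − 1(331.2) = 547.8
  D: 0 + 1(331.2) = 331.2
  E: 847 (inert)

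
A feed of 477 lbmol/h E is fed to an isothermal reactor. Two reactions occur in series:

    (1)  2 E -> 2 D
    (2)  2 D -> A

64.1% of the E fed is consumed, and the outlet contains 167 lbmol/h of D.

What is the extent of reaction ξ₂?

ξ₂ = 69.4 lbmol/h

Conversion of E: E consumed = 2ξ₁ = 0.641 × 477 → ξ₁ = 152.9 lbmol/h.
D balance: n_D = 0 + 2ξ₁ − 2ξ₂ = 167 → ξ₂ = (2·152.9 − 167)/2 = 69.38 lbmol/h.
Outlet amounts (n = n₀ + Σ ν·ξ):
  E: 477 − 2(152.9) = 171.2
  D: 0 + 2(152.9) − 2(69.38) = 167
  A: 0 + 1(69.38) = 69.38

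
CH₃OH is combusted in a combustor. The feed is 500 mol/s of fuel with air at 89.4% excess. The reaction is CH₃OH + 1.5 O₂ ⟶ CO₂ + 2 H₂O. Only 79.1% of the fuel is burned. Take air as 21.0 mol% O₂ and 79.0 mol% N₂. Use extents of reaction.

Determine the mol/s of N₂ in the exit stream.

Stoichiometric O₂ = 1.5 × 500 = 750 mol/s; O₂ fed = 750 × 1.894 = 1420 mol/s.
N₂ fed = 1420 × 79/21 = 5344 mol/s.
Fuel reacted = 0.791 × 500 → ξ = 395.5 mol/s.
Outlet (n = n₀ + ν ξ):
  CH₃OH: 500 − 1(395.5) = 104.5
  O₂: 1420 − 1.5(395.5) = 827.2
  N₂: 5344 (inert)
  CO₂: 0 + 1(395.5) = 395.5
  H₂O: 0 + 2(395.5) = 791

5340 mol/s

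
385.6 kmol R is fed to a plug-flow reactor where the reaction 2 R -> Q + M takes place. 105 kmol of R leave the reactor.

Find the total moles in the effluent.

386 kmol

For R: n = n₀ − 2ξ → 105 = 385.6 − 2ξ, giving ξ = 140.3 kmol.
Outlet amounts (n = n₀ + ν ξ):
  R: 385.6 − 2(140.3) = 105
  Q: 0 + 1(140.3) = 140.3
  M: 0 + 1(140.3) = 140.3
Total out = 105 + 140.3 + 140.3 = 385.6 kmol.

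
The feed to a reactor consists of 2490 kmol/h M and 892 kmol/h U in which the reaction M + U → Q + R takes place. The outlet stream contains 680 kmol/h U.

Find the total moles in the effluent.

3380 kmol/h

For U: n = n₀ − 1ξ → 680 = 892 − 1ξ, giving ξ = 212 kmol/h.
Outlet amounts (n = n₀ + ν ξ):
  M: 2490 − 1(212) = 2278
  U: 892 − 1(212) = 680
  Q: 0 + 1(212) = 212
  R: 0 + 1(212) = 212
Total out = 2278 + 680 + 212 + 212 = 3382 kmol/h.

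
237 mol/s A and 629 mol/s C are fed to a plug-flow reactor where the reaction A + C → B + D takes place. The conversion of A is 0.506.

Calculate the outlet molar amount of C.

A reacted = 0.506 × 237 = 119.9 mol/s; ν_A = −1, so ξ = 119.9/1 = 119.9 mol/s.
Outlet amounts (n = n₀ + ν ξ):
  A: 237 − 1(119.9) = 117.1
  C: 629 − 1(119.9) = 509.1
  B: 0 + 1(119.9) = 119.9
  D: 0 + 1(119.9) = 119.9

509 mol/s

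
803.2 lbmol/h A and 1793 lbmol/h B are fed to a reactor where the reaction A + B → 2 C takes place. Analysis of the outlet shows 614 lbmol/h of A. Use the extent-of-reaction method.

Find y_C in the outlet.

For A: n = n₀ − 1ξ → 614 = 803.2 − 1ξ, giving ξ = 189.2 lbmol/h.
Outlet amounts (n = n₀ + ν ξ):
  A: 803.2 − 1(189.2) = 614
  B: 1793 − 1(189.2) = 1604
  C: 0 + 2(189.2) = 378.4
Total out = 2596 lbmol/h; y_C = 378.4 / 2596 = 0.1458.

0.146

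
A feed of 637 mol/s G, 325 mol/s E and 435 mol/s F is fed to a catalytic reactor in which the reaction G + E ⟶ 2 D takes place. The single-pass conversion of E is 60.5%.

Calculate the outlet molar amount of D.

E reacted = 0.605 × 325 = 196.6 mol/s; ν_E = −1, so ξ = 196.6/1 = 196.6 mol/s.
Outlet amounts (n = n₀ + ν ξ):
  G: 637 − 1(196.6) = 440.4
  E: 325 − 1(196.6) = 128.4
  D: 0 + 2(196.6) = 393.2
  F: 435 (inert)

393 mol/s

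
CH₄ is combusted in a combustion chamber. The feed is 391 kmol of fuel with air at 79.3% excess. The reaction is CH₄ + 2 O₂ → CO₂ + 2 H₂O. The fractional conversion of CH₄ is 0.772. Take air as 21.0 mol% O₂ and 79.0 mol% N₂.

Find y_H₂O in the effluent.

Stoichiometric O₂ = 2 × 391 = 782 kmol; O₂ fed = 782 × 1.793 = 1402 kmol.
N₂ fed = 1402 × 79/21 = 5275 kmol.
Fuel reacted = 0.772 × 391 → ξ = 301.9 kmol.
Outlet (n = n₀ + ν ξ):
  CH₄: 391 − 1(301.9) = 89.15
  O₂: 1402 − 2(301.9) = 798.4
  N₂: 5275 (inert)
  CO₂: 0 + 1(301.9) = 301.9
  H₂O: 0 + 2(301.9) = 603.7
Total out = 7068 kmol; y_H₂O = 603.7 / 7068 = 0.08542.

0.0854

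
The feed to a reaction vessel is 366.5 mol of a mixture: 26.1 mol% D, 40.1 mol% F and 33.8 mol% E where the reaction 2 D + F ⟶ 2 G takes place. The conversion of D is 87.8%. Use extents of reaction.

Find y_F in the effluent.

0.323

D reacted = 0.878 × 95.66 = 83.99 mol; ν_D = −2, so ξ = 83.99/2 = 41.99 mol.
Outlet amounts (n = n₀ + ν ξ):
  D: 95.66 − 2(41.99) = 11.67
  F: 147 − 1(41.99) = 105
  G: 0 + 2(41.99) = 83.99
  E: 123.9 (inert)
Total out = 324.5 mol; y_F = 105 / 324.5 = 0.3235.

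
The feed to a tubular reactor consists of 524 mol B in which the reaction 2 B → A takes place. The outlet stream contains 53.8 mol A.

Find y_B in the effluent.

For A: n = n₀ + 1ξ → 53.8 = 0 + 1ξ, giving ξ = 53.8 mol.
Outlet amounts (n = n₀ + ν ξ):
  B: 524 − 2(53.8) = 416.4
  A: 0 + 1(53.8) = 53.8
Total out = 470.2 mol; y_B = 416.4 / 470.2 = 0.8856.

0.886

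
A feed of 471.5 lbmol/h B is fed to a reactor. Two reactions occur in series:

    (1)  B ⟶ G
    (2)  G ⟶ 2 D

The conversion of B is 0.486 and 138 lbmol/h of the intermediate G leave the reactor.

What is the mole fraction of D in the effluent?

0.324

Conversion of B: B consumed = 1ξ₁ = 0.486 × 471.5 → ξ₁ = 229.1 lbmol/h.
G balance: n_G = 0 + 1ξ₁ − 1ξ₂ = 138 → ξ₂ = (1·229.1 − 138)/1 = 91.15 lbmol/h.
Outlet amounts (n = n₀ + Σ ν·ξ):
  B: 471.5 − 1(229.1) = 242.4
  G: 0 + 1(229.1) − 1(91.15) = 138
  D: 0 + 2(91.15) = 182.3
Total out = 562.6 lbmol/h; y_D = 182.3 / 562.6 = 0.324.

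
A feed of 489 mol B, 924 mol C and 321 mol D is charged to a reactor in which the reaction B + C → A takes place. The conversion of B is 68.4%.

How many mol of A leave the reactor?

334 mol

B reacted = 0.684 × 489 = 334.5 mol; ν_B = −1, so ξ = 334.5/1 = 334.5 mol.
Outlet amounts (n = n₀ + ν ξ):
  B: 489 − 1(334.5) = 154.5
  C: 924 − 1(334.5) = 589.5
  A: 0 + 1(334.5) = 334.5
  D: 321 (inert)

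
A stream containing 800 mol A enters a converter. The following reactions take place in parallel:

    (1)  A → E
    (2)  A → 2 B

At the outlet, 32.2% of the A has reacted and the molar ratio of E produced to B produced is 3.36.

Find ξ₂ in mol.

Conversion of A: A consumed = 0.322 × 800 = 257.6 mol = 1ξ₁ + 1ξ₂.
Selectivity: 1ξ₁ / (2ξ₂) = 3.36 → ξ₁ = 6.72 ξ₂.
Substitute: (1·6.72 + 1) ξ₂ = 257.6 → ξ₂ = 33.37 mol, ξ₁ = 224.2 mol.
Outlet amounts (n = n₀ + Σ ν·ξ):
  A: 800 − 1(224.2) − 1(33.37) = 542.4
  E: 0 + 1(224.2) = 224.2
  B: 0 + 2(33.37) = 66.74

ξ₂ = 33.4 mol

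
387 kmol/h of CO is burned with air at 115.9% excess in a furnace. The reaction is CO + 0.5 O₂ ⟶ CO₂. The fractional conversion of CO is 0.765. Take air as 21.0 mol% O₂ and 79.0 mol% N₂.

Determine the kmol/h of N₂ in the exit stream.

Stoichiometric O₂ = 0.5 × 387 = 193.5 kmol/h; O₂ fed = 193.5 × 2.159 = 417.8 kmol/h.
N₂ fed = 417.8 × 79/21 = 1572 kmol/h.
Fuel reacted = 0.765 × 387 → ξ = 296.1 kmol/h.
Outlet (n = n₀ + ν ξ):
  CO: 387 − 1(296.1) = 90.94
  O₂: 417.8 − 0.5(296.1) = 269.7
  N₂: 1572 (inert)
  CO₂: 0 + 1(296.1) = 296.1

1570 kmol/h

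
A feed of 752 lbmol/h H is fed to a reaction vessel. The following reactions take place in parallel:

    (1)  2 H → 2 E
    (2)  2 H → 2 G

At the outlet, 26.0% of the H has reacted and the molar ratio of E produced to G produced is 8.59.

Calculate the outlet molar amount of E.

175 lbmol/h

Conversion of H: H consumed = 0.26 × 752 = 195.5 lbmol/h = 2ξ₁ + 2ξ₂.
Selectivity: 2ξ₁ / (2ξ₂) = 8.59 → ξ₁ = 8.59 ξ₂.
Substitute: (2·8.59 + 2) ξ₂ = 195.5 → ξ₂ = 10.19 lbmol/h, ξ₁ = 87.57 lbmol/h.
Outlet amounts (n = n₀ + Σ ν·ξ):
  H: 752 − 2(87.57) − 2(10.19) = 556.5
  E: 0 + 2(87.57) = 175.1
  G: 0 + 2(10.19) = 20.39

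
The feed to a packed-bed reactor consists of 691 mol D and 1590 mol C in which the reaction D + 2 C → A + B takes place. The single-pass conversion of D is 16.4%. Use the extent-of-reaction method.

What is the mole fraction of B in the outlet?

0.0523

D reacted = 0.164 × 691 = 113.3 mol; ν_D = −1, so ξ = 113.3/1 = 113.3 mol.
Outlet amounts (n = n₀ + ν ξ):
  D: 691 − 1(113.3) = 577.7
  C: 1590 − 2(113.3) = 1363
  A: 0 + 1(113.3) = 113.3
  B: 0 + 1(113.3) = 113.3
Total out = 2168 mol; y_B = 113.3 / 2168 = 0.05228.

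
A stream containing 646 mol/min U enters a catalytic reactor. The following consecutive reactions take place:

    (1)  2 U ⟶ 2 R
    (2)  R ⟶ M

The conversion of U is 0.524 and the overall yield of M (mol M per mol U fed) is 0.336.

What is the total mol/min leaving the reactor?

646 mol/min

Conversion of U: U consumed = 2ξ₁ = 0.524 × 646 → ξ₁ = 169.3 mol/min.
Yield of M: 1ξ₂ / 646 = 0.336 → ξ₂ = 217.1 mol/min.
Outlet amounts (n = n₀ + Σ ν·ξ):
  U: 646 − 2(169.3) = 307.5
  R: 0 + 2(169.3) − 1(217.1) = 121.4
  M: 0 + 1(217.1) = 217.1
Total out = 307.5 + 121.4 + 217.1 = 646 mol/min.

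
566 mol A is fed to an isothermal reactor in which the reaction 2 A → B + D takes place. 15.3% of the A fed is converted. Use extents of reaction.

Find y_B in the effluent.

A reacted = 0.153 × 566 = 86.6 mol; ν_A = −2, so ξ = 86.6/2 = 43.3 mol.
Outlet amounts (n = n₀ + ν ξ):
  A: 566 − 2(43.3) = 479.4
  B: 0 + 1(43.3) = 43.3
  D: 0 + 1(43.3) = 43.3
Total out = 566 mol; y_B = 43.3 / 566 = 0.0765.

0.0765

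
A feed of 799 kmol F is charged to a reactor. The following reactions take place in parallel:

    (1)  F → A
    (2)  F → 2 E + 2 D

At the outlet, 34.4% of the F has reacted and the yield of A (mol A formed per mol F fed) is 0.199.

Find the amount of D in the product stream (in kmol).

232 kmol

Yield of A: 1ξ₁ / 799 = 0.199 → ξ₁ = 159 kmol.
Conversion of F: 1ξ₁ + 1ξ₂ = 0.344 × 799 = 274.9 → ξ₂ = 115.9 kmol.
Outlet amounts (n = n₀ + Σ ν·ξ):
  F: 799 − 1(159) − 1(115.9) = 524.1
  A: 0 + 1(159) = 159
  E: 0 + 2(115.9) = 231.7
  D: 0 + 2(115.9) = 231.7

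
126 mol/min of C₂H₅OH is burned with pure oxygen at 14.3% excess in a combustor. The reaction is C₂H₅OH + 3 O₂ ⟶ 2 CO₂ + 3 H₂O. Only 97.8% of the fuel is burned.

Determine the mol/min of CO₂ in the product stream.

246 mol/min

Stoichiometric O₂ = 3 × 126 = 378 mol/min; O₂ fed = 378 × 1.143 = 432.1 mol/min.
Fuel reacted = 0.978 × 126 → ξ = 123.2 mol/min.
Outlet (n = n₀ + ν ξ):
  C₂H₅OH: 126 − 1(123.2) = 2.772
  O₂: 432.1 − 3(123.2) = 62.37
  CO₂: 0 + 2(123.2) = 246.5
  H₂O: 0 + 3(123.2) = 369.7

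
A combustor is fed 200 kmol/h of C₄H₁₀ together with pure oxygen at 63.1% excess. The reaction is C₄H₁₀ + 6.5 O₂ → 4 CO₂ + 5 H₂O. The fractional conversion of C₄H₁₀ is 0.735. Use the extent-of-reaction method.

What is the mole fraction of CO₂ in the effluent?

0.231

Stoichiometric O₂ = 6.5 × 200 = 1300 kmol/h; O₂ fed = 1300 × 1.631 = 2120 kmol/h.
Fuel reacted = 0.735 × 200 → ξ = 147 kmol/h.
Outlet (n = n₀ + ν ξ):
  C₄H₁₀: 200 − 1(147) = 53
  O₂: 2120 − 6.5(147) = 1165
  CO₂: 0 + 4(147) = 588
  H₂O: 0 + 5(147) = 735
Total out = 2541 kmol/h; y_CO₂ = 588 / 2541 = 0.2314.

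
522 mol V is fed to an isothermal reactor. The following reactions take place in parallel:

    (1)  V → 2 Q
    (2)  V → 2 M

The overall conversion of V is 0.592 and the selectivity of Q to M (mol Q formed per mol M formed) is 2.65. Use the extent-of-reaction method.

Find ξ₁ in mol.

ξ₁ = 224 mol

Conversion of V: V consumed = 0.592 × 522 = 309 mol = 1ξ₁ + 1ξ₂.
Selectivity: 2ξ₁ / (2ξ₂) = 2.65 → ξ₁ = 2.65 ξ₂.
Substitute: (1·2.65 + 1) ξ₂ = 309 → ξ₂ = 84.66 mol, ξ₁ = 224.4 mol.
Outlet amounts (n = n₀ + Σ ν·ξ):
  V: 522 − 1(224.4) − 1(84.66) = 213
  Q: 0 + 2(224.4) = 448.7
  M: 0 + 2(84.66) = 169.3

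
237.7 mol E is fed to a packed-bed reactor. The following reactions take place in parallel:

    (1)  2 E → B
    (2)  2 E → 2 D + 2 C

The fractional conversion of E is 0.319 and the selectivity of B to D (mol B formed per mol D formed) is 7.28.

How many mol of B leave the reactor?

35.5 mol

Conversion of E: E consumed = 0.319 × 237.7 = 75.83 mol = 2ξ₁ + 2ξ₂.
Selectivity: 1ξ₁ / (2ξ₂) = 7.28 → ξ₁ = 14.56 ξ₂.
Substitute: (2·14.56 + 2) ξ₂ = 75.83 → ξ₂ = 2.437 mol, ξ₁ = 35.48 mol.
Outlet amounts (n = n₀ + Σ ν·ξ):
  E: 237.7 − 2(35.48) − 2(2.437) = 161.9
  B: 0 + 1(35.48) = 35.48
  D: 0 + 2(2.437) = 4.873
  C: 0 + 2(2.437) = 4.873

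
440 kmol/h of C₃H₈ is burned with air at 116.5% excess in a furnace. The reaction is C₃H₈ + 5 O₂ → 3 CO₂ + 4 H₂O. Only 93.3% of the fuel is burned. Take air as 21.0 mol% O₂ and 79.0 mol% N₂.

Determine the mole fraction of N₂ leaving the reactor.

Stoichiometric O₂ = 5 × 440 = 2200 kmol/h; O₂ fed = 2200 × 2.165 = 4763 kmol/h.
N₂ fed = 4763 × 79/21 = 17920 kmol/h.
Fuel reacted = 0.933 × 440 → ξ = 410.5 kmol/h.
Outlet (n = n₀ + ν ξ):
  C₃H₈: 440 − 1(410.5) = 29.48
  O₂: 4763 − 5(410.5) = 2710
  N₂: 17920 (inert)
  CO₂: 0 + 3(410.5) = 1232
  H₂O: 0 + 4(410.5) = 1642
Total out = 23530 kmol/h; y_N₂ = 17920 / 23530 = 0.7614.

0.761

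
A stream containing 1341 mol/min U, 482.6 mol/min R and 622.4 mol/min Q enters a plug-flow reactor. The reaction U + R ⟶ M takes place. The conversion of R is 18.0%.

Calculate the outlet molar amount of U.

R reacted = 0.18 × 482.6 = 86.87 mol/min; ν_R = −1, so ξ = 86.87/1 = 86.87 mol/min.
Outlet amounts (n = n₀ + ν ξ):
  U: 1341 − 1(86.87) = 1254
  R: 482.6 − 1(86.87) = 395.7
  M: 0 + 1(86.87) = 86.87
  Q: 622.4 (inert)

1250 mol/min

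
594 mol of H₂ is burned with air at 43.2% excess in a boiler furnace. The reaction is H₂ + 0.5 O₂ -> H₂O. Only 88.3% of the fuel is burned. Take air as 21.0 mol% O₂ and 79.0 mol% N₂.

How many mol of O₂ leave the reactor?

Stoichiometric O₂ = 0.5 × 594 = 297 mol; O₂ fed = 297 × 1.432 = 425.3 mol.
N₂ fed = 425.3 × 79/21 = 1600 mol.
Fuel reacted = 0.883 × 594 → ξ = 524.5 mol.
Outlet (n = n₀ + ν ξ):
  H₂: 594 − 1(524.5) = 69.5
  O₂: 425.3 − 0.5(524.5) = 163.1
  N₂: 1600 (inert)
  H₂O: 0 + 1(524.5) = 524.5

163 mol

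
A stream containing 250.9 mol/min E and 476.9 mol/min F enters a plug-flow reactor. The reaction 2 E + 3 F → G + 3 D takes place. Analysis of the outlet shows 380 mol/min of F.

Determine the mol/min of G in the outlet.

32.3 mol/min

For F: n = n₀ − 3ξ → 380 = 476.9 − 3ξ, giving ξ = 32.3 mol/min.
Outlet amounts (n = n₀ + ν ξ):
  E: 250.9 − 2(32.3) = 186.3
  F: 476.9 − 3(32.3) = 380
  G: 0 + 1(32.3) = 32.3
  D: 0 + 3(32.3) = 96.9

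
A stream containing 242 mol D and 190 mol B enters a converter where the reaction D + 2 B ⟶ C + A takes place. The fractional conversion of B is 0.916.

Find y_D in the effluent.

B reacted = 0.916 × 190 = 174 mol; ν_B = −2, so ξ = 174/2 = 87.02 mol.
Outlet amounts (n = n₀ + ν ξ):
  D: 242 − 1(87.02) = 155
  B: 190 − 2(87.02) = 15.96
  C: 0 + 1(87.02) = 87.02
  A: 0 + 1(87.02) = 87.02
Total out = 345 mol; y_D = 155 / 345 = 0.4492.

0.449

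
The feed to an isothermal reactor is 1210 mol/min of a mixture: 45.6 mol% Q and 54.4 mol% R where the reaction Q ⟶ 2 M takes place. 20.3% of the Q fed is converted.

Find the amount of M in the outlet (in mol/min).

224 mol/min

Q reacted = 0.203 × 551.8 = 112 mol/min; ν_Q = −1, so ξ = 112/1 = 112 mol/min.
Outlet amounts (n = n₀ + ν ξ):
  Q: 551.8 − 1(112) = 439.8
  M: 0 + 2(112) = 224
  R: 658.2 (inert)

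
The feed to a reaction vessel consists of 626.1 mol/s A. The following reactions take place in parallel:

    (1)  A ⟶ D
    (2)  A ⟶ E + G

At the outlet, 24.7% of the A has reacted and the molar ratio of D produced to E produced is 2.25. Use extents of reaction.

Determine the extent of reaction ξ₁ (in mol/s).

ξ₁ = 107 mol/s

Conversion of A: A consumed = 0.247 × 626.1 = 154.6 mol/s = 1ξ₁ + 1ξ₂.
Selectivity: 1ξ₁ / (1ξ₂) = 2.25 → ξ₁ = 2.25 ξ₂.
Substitute: (1·2.25 + 1) ξ₂ = 154.6 → ξ₂ = 47.58 mol/s, ξ₁ = 107.1 mol/s.
Outlet amounts (n = n₀ + Σ ν·ξ):
  A: 626.1 − 1(107.1) − 1(47.58) = 471.5
  D: 0 + 1(107.1) = 107.1
  E: 0 + 1(47.58) = 47.58
  G: 0 + 1(47.58) = 47.58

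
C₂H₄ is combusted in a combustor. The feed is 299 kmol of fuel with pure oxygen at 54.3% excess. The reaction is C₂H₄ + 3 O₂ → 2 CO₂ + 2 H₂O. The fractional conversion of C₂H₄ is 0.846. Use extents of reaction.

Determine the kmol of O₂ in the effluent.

Stoichiometric O₂ = 3 × 299 = 897 kmol; O₂ fed = 897 × 1.543 = 1384 kmol.
Fuel reacted = 0.846 × 299 → ξ = 253 kmol.
Outlet (n = n₀ + ν ξ):
  C₂H₄: 299 − 1(253) = 46.05
  O₂: 1384 − 3(253) = 625.2
  CO₂: 0 + 2(253) = 505.9
  H₂O: 0 + 2(253) = 505.9

625 kmol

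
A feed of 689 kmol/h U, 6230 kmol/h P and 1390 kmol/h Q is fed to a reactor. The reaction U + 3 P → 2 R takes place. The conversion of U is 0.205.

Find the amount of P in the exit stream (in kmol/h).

U reacted = 0.205 × 689 = 141.2 kmol/h; ν_U = −1, so ξ = 141.2/1 = 141.2 kmol/h.
Outlet amounts (n = n₀ + ν ξ):
  U: 689 − 1(141.2) = 547.8
  P: 6230 − 3(141.2) = 5806
  R: 0 + 2(141.2) = 282.5
  Q: 1390 (inert)

5810 kmol/h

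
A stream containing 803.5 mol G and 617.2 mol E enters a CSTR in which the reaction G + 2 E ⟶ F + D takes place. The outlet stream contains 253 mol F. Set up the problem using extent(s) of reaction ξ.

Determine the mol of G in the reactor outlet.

550 mol

For F: n = n₀ + 1ξ → 253 = 0 + 1ξ, giving ξ = 253 mol.
Outlet amounts (n = n₀ + ν ξ):
  G: 803.5 − 1(253) = 550.5
  E: 617.2 − 2(253) = 111.2
  F: 0 + 1(253) = 253
  D: 0 + 1(253) = 253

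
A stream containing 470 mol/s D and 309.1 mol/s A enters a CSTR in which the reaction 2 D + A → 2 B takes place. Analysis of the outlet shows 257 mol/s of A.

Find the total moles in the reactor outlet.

For A: n = n₀ − 1ξ → 257 = 309.1 − 1ξ, giving ξ = 52.1 mol/s.
Outlet amounts (n = n₀ + ν ξ):
  D: 470 − 2(52.1) = 365.8
  A: 309.1 − 1(52.1) = 257
  B: 0 + 2(52.1) = 104.2
Total out = 365.8 + 257 + 104.2 = 727 mol/s.

727 mol/s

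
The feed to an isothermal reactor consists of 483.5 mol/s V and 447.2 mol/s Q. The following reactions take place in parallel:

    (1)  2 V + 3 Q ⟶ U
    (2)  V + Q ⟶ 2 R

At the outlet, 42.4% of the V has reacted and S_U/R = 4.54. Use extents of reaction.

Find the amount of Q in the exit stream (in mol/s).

Conversion of V: V consumed = 0.424 × 483.5 = 205 mol/s = 2ξ₁ + 1ξ₂.
Selectivity: 1ξ₁ / (2ξ₂) = 4.54 → ξ₁ = 9.08 ξ₂.
Substitute: (2·9.08 + 1) ξ₂ = 205 → ξ₂ = 10.7 mol/s, ξ₁ = 97.15 mol/s.
Outlet amounts (n = n₀ + Σ ν·ξ):
  V: 483.5 − 2(97.15) − 1(10.7) = 278.5
  Q: 447.2 − 3(97.15) − 1(10.7) = 145
  U: 0 + 1(97.15) = 97.15
  R: 0 + 2(10.7) = 21.4

145 mol/s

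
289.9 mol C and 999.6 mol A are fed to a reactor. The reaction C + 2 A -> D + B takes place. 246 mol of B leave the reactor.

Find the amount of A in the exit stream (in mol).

For B: n = n₀ + 1ξ → 246 = 0 + 1ξ, giving ξ = 246 mol.
Outlet amounts (n = n₀ + ν ξ):
  C: 289.9 − 1(246) = 43.9
  A: 999.6 − 2(246) = 507.6
  D: 0 + 1(246) = 246
  B: 0 + 1(246) = 246

508 mol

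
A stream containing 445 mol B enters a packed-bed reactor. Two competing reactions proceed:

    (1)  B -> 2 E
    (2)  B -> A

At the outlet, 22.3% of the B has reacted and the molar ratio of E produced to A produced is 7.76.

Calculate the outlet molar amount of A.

Conversion of B: B consumed = 0.223 × 445 = 99.23 mol = 1ξ₁ + 1ξ₂.
Selectivity: 2ξ₁ / (1ξ₂) = 7.76 → ξ₁ = 3.88 ξ₂.
Substitute: (1·3.88 + 1) ξ₂ = 99.23 → ξ₂ = 20.34 mol, ξ₁ = 78.9 mol.
Outlet amounts (n = n₀ + Σ ν·ξ):
  B: 445 − 1(78.9) − 1(20.34) = 345.8
  E: 0 + 2(78.9) = 157.8
  A: 0 + 1(20.34) = 20.34

20.3 mol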